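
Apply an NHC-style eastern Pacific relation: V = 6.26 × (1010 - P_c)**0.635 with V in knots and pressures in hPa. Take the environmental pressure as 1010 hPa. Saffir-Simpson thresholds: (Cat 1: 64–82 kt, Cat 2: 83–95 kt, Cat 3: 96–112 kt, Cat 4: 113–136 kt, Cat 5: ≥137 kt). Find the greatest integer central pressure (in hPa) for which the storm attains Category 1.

Category 1 begins at V = 64 kt.
Required ΔP = (64/6.26)^(1/0.635) = 10.224^1.575 ≈ 38.90 hPa.
P_c ≤ 1010 − 38.90 = 971.10, so the highest integer P_c is 971 hPa.

971 hPa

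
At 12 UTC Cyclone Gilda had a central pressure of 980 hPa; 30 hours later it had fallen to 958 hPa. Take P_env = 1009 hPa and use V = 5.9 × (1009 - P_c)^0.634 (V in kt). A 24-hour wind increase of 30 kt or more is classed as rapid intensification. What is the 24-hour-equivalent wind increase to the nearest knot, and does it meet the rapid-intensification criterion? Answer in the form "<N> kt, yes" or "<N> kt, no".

V₁: ΔP = 29, V ≈ 5.9 × 29^0.634 ≈ 49.89 kt.
V₂: ΔP = 51, V ≈ 5.9 × 51^0.634 ≈ 71.36 kt.
ΔV over 30 h = 21.47 kt → 24 h equivalent = 21.47 × 24/30 ≈ 17.18 kt.
17 kt < 30 kt ⇒ not rapid intensification.

17 kt, no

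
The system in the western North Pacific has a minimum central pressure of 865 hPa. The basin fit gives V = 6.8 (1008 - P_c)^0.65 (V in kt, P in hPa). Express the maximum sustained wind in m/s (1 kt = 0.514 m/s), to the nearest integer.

88 m/s

ΔP = 1008 − 865 = 143 hPa.
V ≈ 6.8 × 143^0.65 = 6.8 × 25.175 ≈ 171.190 kt.
171.190 × 0.514 ≈ 87.99 m/s → 88 m/s.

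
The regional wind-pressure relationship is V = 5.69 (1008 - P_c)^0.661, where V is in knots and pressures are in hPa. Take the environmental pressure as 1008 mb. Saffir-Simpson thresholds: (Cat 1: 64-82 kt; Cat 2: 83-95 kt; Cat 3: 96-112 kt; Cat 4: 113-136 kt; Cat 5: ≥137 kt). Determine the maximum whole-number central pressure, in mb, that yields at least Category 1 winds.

969 mb

Category 1 begins at V = 64 kt.
Required ΔP = (64/5.69)^(1/0.661) = 11.248^1.513 ≈ 38.92 mb.
P_c ≤ 1008 − 38.92 = 969.08, so the highest integer P_c is 969 mb.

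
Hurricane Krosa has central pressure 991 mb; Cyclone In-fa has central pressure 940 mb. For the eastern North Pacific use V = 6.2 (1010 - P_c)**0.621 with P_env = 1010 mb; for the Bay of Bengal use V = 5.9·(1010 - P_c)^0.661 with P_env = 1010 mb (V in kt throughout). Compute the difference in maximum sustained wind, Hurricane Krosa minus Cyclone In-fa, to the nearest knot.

Hurricane Krosa: ΔP = 19; V ≈ 6.2 × 19^0.621 ≈ 38.59 kt.
Cyclone In-fa: ΔP = 70; V ≈ 5.9 × 70^0.661 ≈ 97.83 kt.
Difference ≈ 38.59 − 97.83 = -59.24 → -59 kt.

-59 kt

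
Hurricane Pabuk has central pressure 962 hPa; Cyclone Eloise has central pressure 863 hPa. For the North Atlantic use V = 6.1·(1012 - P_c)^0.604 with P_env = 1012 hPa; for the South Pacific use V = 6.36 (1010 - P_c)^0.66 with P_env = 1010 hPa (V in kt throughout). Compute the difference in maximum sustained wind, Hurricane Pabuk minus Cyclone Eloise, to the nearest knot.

Hurricane Pabuk: ΔP = 50; V ≈ 6.1 × 50^0.604 ≈ 64.79 kt.
Cyclone Eloise: ΔP = 147; V ≈ 6.36 × 147^0.66 ≈ 171.35 kt.
Difference ≈ 64.79 − 171.35 = -106.56 → -107 kt.

-107 kt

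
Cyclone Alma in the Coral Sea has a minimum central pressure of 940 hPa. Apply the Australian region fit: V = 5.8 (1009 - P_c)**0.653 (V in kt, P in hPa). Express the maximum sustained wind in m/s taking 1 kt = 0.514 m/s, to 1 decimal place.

47.3 m/s

ΔP = 1009 − 940 = 69 hPa.
V ≈ 5.8 × 69^0.653 = 5.8 × 15.877 ≈ 92.087 kt.
92.087 × 0.514 ≈ 47.33 m/s → 47.3 m/s.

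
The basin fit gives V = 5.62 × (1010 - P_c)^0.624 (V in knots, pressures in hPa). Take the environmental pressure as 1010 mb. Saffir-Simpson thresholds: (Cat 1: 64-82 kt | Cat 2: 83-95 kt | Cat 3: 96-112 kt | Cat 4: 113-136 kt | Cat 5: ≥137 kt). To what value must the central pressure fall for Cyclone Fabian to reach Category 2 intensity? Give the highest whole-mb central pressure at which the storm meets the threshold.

Category 2 begins at V = 83 kt.
Required ΔP = (83/5.62)^(1/0.624) = 14.769^1.603 ≈ 74.81 mb.
P_c ≤ 1010 − 74.81 = 935.19, so the highest integer P_c is 935 mb.

935 mb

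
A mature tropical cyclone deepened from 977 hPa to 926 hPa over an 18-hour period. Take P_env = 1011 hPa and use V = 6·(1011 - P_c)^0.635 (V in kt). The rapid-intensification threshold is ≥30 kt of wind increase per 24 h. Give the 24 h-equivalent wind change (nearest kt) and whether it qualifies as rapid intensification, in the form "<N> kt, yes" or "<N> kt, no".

59 kt, yes

V₁: ΔP = 34, V ≈ 6 × 34^0.635 ≈ 56.32 kt.
V₂: ΔP = 85, V ≈ 6 × 85^0.635 ≈ 100.77 kt.
ΔV over 18 h = 44.45 kt → 24 h equivalent = 44.45 × 24/18 ≈ 59.27 kt.
59 kt ≥ 30 kt ⇒ rapid intensification.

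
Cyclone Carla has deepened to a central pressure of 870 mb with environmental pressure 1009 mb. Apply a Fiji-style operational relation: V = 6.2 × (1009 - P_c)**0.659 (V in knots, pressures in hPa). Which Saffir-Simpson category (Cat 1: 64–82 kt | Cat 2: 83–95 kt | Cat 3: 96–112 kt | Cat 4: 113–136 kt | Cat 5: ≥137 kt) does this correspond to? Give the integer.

ΔP = 1009 − 870 = 139 mb.
V ≈ 6.2 × 139^0.659 = 6.2 × 25.84 ≈ 160 kt.
160 kt falls in the Category 5 band.

5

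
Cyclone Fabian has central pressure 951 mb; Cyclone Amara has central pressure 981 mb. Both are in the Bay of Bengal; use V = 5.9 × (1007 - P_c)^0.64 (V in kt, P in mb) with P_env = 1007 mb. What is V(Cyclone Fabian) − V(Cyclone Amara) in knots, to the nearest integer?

30 kt

Cyclone Fabian: ΔP = 56; V ≈ 5.9 × 56^0.64 ≈ 77.57 kt.
Cyclone Amara: ΔP = 26; V ≈ 5.9 × 26^0.64 ≈ 47.47 kt.
Difference ≈ 77.57 − 47.47 = 30.10 → 30 kt.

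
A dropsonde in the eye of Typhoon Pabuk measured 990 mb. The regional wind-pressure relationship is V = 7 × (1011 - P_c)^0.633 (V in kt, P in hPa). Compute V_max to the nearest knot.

ΔP = 1011 − 990 = 21 mb.
21^0.633 ≈ 6.870.
V ≈ 7 × 6.870 ≈ 48.1 kt.

48 kt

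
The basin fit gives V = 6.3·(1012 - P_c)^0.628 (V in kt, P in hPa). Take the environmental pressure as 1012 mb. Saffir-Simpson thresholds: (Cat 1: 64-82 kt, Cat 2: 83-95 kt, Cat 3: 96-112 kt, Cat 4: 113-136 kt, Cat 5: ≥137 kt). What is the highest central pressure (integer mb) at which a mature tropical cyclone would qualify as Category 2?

Category 2 begins at V = 83 kt.
Required ΔP = (83/6.3)^(1/0.628) = 13.175^1.592 ≈ 60.68 mb.
P_c ≤ 1012 − 60.68 = 951.32, so the highest integer P_c is 951 mb.

951 mb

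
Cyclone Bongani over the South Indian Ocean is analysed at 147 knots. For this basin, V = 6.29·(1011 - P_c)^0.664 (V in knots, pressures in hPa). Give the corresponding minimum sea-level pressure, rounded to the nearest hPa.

ΔP = (V / 6.29)^(1/0.664) = (147/6.29)^1.506.
147/6.29 = 23.370; 23.370^1.506 ≈ 115.14 hPa.
P_c = 1011 − 115.14 = 895.86 ≈ 896 hPa.

896 hPa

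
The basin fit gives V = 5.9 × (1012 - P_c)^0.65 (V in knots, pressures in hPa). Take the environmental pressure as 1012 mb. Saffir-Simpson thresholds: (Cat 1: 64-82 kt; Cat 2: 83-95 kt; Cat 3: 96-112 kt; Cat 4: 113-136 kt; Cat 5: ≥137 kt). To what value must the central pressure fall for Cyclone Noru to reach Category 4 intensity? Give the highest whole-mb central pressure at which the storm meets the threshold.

918 mb

Category 4 begins at V = 113 kt.
Required ΔP = (113/5.9)^(1/0.65) = 19.153^1.538 ≈ 93.90 mb.
P_c ≤ 1012 − 93.90 = 918.10, so the highest integer P_c is 918 mb.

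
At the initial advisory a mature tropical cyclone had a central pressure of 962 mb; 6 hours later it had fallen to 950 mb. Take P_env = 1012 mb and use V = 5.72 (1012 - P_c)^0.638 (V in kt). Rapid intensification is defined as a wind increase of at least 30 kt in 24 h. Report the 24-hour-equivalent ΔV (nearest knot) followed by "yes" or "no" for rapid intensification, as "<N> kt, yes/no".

V₁: ΔP = 50, V ≈ 5.72 × 50^0.638 ≈ 69.40 kt.
V₂: ΔP = 62, V ≈ 5.72 × 62^0.638 ≈ 79.61 kt.
ΔV over 6 h = 10.21 kt → 24 h equivalent = 10.21 × 24/6 ≈ 40.84 kt.
41 kt ≥ 30 kt ⇒ rapid intensification.

41 kt, yes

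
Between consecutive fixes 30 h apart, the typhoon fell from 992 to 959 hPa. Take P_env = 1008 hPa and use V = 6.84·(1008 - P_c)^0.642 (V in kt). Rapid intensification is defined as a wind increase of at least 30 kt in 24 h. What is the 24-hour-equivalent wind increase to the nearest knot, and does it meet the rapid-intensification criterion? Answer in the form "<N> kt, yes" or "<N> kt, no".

V₁: ΔP = 16, V ≈ 6.84 × 16^0.642 ≈ 40.56 kt.
V₂: ΔP = 49, V ≈ 6.84 × 49^0.642 ≈ 83.21 kt.
ΔV over 30 h = 42.65 kt → 24 h equivalent = 42.65 × 24/30 ≈ 34.12 kt.
34 kt ≥ 30 kt ⇒ rapid intensification.

34 kt, yes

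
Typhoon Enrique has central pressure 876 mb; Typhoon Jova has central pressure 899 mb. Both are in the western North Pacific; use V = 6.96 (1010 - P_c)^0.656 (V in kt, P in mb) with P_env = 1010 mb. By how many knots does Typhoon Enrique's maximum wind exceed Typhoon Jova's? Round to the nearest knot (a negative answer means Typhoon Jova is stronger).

20 kt

Typhoon Enrique: ΔP = 134; V ≈ 6.96 × 134^0.656 ≈ 172.98 kt.
Typhoon Jova: ΔP = 111; V ≈ 6.96 × 111^0.656 ≈ 152.88 kt.
Difference ≈ 172.98 − 152.88 = 20.10 → 20 kt.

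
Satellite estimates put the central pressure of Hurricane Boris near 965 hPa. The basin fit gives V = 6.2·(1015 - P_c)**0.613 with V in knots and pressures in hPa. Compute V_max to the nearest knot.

68 kt

ΔP = 1015 − 965 = 50 hPa.
50^0.613 ≈ 11.002.
V ≈ 6.2 × 11.002 ≈ 68.2 kt.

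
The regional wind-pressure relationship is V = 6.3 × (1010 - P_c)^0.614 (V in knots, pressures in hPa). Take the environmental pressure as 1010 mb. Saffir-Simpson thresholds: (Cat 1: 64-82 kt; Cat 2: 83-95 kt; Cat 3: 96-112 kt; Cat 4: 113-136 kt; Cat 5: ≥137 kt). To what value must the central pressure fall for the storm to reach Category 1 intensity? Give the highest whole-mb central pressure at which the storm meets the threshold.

966 mb

Category 1 begins at V = 64 kt.
Required ΔP = (64/6.3)^(1/0.614) = 10.159^1.629 ≈ 43.63 mb.
P_c ≤ 1010 − 43.63 = 966.37, so the highest integer P_c is 966 mb.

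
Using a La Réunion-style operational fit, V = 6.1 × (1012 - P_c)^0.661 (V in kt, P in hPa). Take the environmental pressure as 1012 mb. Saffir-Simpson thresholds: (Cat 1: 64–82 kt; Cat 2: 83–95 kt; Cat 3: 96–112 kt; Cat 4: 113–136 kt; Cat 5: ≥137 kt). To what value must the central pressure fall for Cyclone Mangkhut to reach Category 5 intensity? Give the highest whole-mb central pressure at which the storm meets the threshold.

901 mb

Category 5 begins at V = 137 kt.
Required ΔP = (137/6.1)^(1/0.661) = 22.459^1.513 ≈ 110.78 mb.
P_c ≤ 1012 − 110.78 = 901.22, so the highest integer P_c is 901 mb.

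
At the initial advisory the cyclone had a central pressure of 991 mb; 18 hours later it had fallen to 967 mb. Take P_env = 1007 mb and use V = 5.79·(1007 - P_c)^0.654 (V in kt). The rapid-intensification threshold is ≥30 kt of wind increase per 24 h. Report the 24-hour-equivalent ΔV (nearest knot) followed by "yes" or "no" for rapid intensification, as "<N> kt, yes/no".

39 kt, yes

V₁: ΔP = 16, V ≈ 5.79 × 16^0.654 ≈ 35.50 kt.
V₂: ΔP = 40, V ≈ 5.79 × 40^0.654 ≈ 64.63 kt.
ΔV over 18 h = 29.13 kt → 24 h equivalent = 29.13 × 24/18 ≈ 38.84 kt.
39 kt ≥ 30 kt ⇒ rapid intensification.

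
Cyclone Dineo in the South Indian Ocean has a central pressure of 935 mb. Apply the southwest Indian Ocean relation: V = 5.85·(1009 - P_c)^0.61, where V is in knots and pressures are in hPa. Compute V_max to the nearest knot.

81 kt

ΔP = 1009 − 935 = 74 mb.
74^0.61 ≈ 13.811.
V ≈ 5.85 × 13.811 ≈ 80.8 kt.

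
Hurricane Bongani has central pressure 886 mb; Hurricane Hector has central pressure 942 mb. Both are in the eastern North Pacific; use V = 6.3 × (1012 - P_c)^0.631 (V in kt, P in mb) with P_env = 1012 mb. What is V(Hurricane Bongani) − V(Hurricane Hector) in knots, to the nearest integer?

41 kt

Hurricane Bongani: ΔP = 126; V ≈ 6.3 × 126^0.631 ≈ 133.25 kt.
Hurricane Hector: ΔP = 70; V ≈ 6.3 × 70^0.631 ≈ 91.96 kt.
Difference ≈ 133.25 − 91.96 = 41.29 → 41 kt.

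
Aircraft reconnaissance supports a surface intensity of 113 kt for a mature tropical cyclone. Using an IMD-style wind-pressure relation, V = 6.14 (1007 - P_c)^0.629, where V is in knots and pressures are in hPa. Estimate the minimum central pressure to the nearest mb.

904 mb

ΔP = (V / 6.14)^(1/0.629) = (113/6.14)^1.590.
113/6.14 = 18.404; 18.404^1.590 ≈ 102.56 mb.
P_c = 1007 − 102.56 = 904.44 ≈ 904 mb.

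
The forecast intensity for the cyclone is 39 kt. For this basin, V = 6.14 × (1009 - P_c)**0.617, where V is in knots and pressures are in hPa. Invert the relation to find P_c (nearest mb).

ΔP = (V / 6.14)^(1/0.617) = (39/6.14)^1.621.
39/6.14 = 6.352; 6.352^1.621 ≈ 20.01 mb.
P_c = 1009 − 20.01 = 988.99 ≈ 989 mb.

989 mb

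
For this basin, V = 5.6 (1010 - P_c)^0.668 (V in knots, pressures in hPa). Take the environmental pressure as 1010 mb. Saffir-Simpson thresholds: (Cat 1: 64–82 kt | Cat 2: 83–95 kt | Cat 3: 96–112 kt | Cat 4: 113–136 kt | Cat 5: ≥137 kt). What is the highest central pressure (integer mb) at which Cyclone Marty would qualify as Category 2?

Category 2 begins at V = 83 kt.
Required ΔP = (83/5.6)^(1/0.668) = 14.821^1.497 ≈ 56.60 mb.
P_c ≤ 1010 − 56.60 = 953.40, so the highest integer P_c is 953 mb.

953 mb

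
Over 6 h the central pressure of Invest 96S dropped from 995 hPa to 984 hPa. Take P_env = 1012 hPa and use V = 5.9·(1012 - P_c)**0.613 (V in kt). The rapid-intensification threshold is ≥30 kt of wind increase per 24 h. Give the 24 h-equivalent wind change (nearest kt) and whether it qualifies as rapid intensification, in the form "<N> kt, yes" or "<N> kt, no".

48 kt, yes

V₁: ΔP = 17, V ≈ 5.9 × 17^0.613 ≈ 33.51 kt.
V₂: ΔP = 28, V ≈ 5.9 × 28^0.613 ≈ 45.49 kt.
ΔV over 6 h = 11.98 kt → 24 h equivalent = 11.98 × 24/6 ≈ 47.92 kt.
48 kt ≥ 30 kt ⇒ rapid intensification.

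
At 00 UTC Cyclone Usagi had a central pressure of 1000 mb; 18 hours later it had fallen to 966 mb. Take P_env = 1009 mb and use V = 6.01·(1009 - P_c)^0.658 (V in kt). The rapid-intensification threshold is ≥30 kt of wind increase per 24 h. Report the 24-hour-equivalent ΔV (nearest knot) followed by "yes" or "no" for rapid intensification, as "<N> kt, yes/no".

61 kt, yes

V₁: ΔP = 9, V ≈ 6.01 × 9^0.658 ≈ 25.51 kt.
V₂: ΔP = 43, V ≈ 6.01 × 43^0.658 ≈ 71.40 kt.
ΔV over 18 h = 45.89 kt → 24 h equivalent = 45.89 × 24/18 ≈ 61.19 kt.
61 kt ≥ 30 kt ⇒ rapid intensification.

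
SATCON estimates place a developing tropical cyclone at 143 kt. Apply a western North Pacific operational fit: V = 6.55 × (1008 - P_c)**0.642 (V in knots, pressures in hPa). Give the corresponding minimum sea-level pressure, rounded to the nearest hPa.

886 hPa

ΔP = (V / 6.55)^(1/0.642) = (143/6.55)^1.558.
143/6.55 = 21.832; 21.832^1.558 ≈ 121.85 hPa.
P_c = 1008 − 121.85 = 886.15 ≈ 886 hPa.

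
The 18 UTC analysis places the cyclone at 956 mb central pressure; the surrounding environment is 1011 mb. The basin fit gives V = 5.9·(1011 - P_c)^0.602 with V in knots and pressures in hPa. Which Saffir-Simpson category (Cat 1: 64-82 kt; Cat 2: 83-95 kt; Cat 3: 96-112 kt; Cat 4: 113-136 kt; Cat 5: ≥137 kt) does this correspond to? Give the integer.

ΔP = 1011 − 956 = 55 mb.
V ≈ 5.9 × 55^0.602 = 5.9 × 11.16 ≈ 66 kt.
66 kt falls in the Category 1 band.

1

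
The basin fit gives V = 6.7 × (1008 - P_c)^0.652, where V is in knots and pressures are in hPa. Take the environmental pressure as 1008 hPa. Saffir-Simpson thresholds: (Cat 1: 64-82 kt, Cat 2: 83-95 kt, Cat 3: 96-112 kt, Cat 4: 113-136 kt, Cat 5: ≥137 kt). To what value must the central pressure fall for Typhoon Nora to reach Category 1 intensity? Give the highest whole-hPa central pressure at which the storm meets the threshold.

976 hPa

Category 1 begins at V = 64 kt.
Required ΔP = (64/6.7)^(1/0.652) = 9.552^1.534 ≈ 31.86 hPa.
P_c ≤ 1008 − 31.86 = 976.14, so the highest integer P_c is 976 hPa.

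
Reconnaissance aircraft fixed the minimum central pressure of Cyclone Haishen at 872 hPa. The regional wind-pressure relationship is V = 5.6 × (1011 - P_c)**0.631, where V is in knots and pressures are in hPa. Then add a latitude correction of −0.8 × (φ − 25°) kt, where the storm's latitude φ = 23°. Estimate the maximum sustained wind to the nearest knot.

128 kt

ΔP = 1011 − 872 = 139 hPa.
139^0.631 ≈ 22.503.
V ≈ 5.6 × 22.503 ≈ 126.0 kt.
Latitude correction: −0.8 × (23 − 25) = 1.6 kt.
Corrected V ≈ 127.6 kt → 128 kt.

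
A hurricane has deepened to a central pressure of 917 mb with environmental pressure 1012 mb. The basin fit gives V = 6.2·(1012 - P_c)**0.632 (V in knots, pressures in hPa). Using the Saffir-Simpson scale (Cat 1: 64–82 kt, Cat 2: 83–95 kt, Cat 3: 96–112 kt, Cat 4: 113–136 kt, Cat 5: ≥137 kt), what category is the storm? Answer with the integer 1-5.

3

ΔP = 1012 − 917 = 95 mb.
V ≈ 6.2 × 95^0.632 = 6.2 × 17.78 ≈ 110 kt.
110 kt falls in the Category 3 band.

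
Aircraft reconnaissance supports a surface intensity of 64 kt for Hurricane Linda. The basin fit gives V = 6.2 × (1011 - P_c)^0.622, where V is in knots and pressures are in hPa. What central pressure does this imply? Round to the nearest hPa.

ΔP = (V / 6.2)^(1/0.622) = (64/6.2)^1.608.
64/6.2 = 10.323; 10.323^1.608 ≈ 42.65 hPa.
P_c = 1011 − 42.65 = 968.35 ≈ 968 hPa.

968 hPa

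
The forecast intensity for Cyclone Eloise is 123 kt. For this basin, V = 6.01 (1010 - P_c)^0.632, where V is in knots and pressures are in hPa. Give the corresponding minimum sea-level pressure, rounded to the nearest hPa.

891 hPa

ΔP = (V / 6.01)^(1/0.632) = (123/6.01)^1.582.
123/6.01 = 20.466; 20.466^1.582 ≈ 118.69 hPa.
P_c = 1010 − 118.69 = 891.31 ≈ 891 hPa.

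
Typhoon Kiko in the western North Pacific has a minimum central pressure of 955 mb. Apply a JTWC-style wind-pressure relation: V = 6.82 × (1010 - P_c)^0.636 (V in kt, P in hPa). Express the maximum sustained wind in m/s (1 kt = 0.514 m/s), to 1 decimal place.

ΔP = 1010 − 955 = 55 mb.
V ≈ 6.82 × 55^0.636 = 6.82 × 12.790 ≈ 87.228 kt.
87.228 × 0.514 ≈ 44.84 m/s → 44.8 m/s.

44.8 m/s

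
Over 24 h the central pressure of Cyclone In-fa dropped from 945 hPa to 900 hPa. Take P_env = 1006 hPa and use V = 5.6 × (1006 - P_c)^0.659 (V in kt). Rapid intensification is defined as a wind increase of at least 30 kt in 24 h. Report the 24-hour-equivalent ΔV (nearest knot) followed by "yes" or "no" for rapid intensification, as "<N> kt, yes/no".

37 kt, yes

V₁: ΔP = 61, V ≈ 5.6 × 61^0.659 ≈ 84.09 kt.
V₂: ΔP = 106, V ≈ 5.6 × 106^0.659 ≈ 121.02 kt.
ΔV over 24 h = 36.93 kt → 24 h equivalent = 36.93 × 24/24 ≈ 36.93 kt.
37 kt ≥ 30 kt ⇒ rapid intensification.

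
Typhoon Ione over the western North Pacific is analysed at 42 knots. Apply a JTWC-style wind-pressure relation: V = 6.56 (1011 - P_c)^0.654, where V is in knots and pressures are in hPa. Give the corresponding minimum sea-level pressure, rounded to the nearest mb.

994 mb

ΔP = (V / 6.56)^(1/0.654) = (42/6.56)^1.529.
42/6.56 = 6.402; 6.402^1.529 ≈ 17.10 mb.
P_c = 1011 − 17.10 = 993.90 ≈ 994 mb.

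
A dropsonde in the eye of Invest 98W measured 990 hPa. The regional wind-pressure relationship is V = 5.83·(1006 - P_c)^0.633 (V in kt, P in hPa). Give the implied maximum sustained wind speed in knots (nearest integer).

ΔP = 1006 − 990 = 16 hPa.
16^0.633 ≈ 5.784.
V ≈ 5.83 × 5.784 ≈ 33.7 kt.

34 kt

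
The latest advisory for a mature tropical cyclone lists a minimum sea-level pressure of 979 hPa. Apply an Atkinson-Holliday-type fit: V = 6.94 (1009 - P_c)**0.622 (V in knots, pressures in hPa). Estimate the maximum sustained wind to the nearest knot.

58 kt

ΔP = 1009 − 979 = 30 hPa.
30^0.622 ≈ 8.294.
V ≈ 6.94 × 8.294 ≈ 57.6 kt.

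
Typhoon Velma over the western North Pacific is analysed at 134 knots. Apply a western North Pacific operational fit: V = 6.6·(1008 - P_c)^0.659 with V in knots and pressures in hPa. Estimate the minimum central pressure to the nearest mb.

912 mb

ΔP = (V / 6.6)^(1/0.659) = (134/6.6)^1.517.
134/6.6 = 20.303; 20.303^1.517 ≈ 96.42 mb.
P_c = 1008 − 96.42 = 911.58 ≈ 912 mb.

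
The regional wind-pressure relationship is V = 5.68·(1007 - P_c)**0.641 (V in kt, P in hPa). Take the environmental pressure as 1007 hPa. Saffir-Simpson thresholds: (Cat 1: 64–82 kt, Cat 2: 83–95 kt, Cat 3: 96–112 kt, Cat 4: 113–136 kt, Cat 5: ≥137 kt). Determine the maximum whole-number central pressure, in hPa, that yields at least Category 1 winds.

963 hPa

Category 1 begins at V = 64 kt.
Required ΔP = (64/5.68)^(1/0.641) = 11.268^1.560 ≈ 43.74 hPa.
P_c ≤ 1007 − 43.74 = 963.26, so the highest integer P_c is 963 hPa.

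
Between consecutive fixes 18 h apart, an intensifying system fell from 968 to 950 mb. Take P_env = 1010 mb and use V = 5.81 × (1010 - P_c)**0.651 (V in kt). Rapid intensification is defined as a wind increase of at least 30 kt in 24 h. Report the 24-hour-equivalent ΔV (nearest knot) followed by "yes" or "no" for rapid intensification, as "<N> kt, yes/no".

23 kt, no

V₁: ΔP = 42, V ≈ 5.81 × 42^0.651 ≈ 66.21 kt.
V₂: ΔP = 60, V ≈ 5.81 × 60^0.651 ≈ 83.51 kt.
ΔV over 18 h = 17.30 kt → 24 h equivalent = 17.30 × 24/18 ≈ 23.07 kt.
23 kt < 30 kt ⇒ not rapid intensification.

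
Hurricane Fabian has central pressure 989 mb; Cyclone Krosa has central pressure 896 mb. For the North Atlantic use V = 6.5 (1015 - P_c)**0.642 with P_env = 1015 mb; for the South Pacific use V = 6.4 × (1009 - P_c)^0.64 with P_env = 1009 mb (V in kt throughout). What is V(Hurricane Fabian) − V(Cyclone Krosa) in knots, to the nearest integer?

-79 kt

Hurricane Fabian: ΔP = 26; V ≈ 6.5 × 26^0.642 ≈ 52.64 kt.
Cyclone Krosa: ΔP = 113; V ≈ 6.4 × 113^0.64 ≈ 131.87 kt.
Difference ≈ 52.64 − 131.87 = -79.23 → -79 kt.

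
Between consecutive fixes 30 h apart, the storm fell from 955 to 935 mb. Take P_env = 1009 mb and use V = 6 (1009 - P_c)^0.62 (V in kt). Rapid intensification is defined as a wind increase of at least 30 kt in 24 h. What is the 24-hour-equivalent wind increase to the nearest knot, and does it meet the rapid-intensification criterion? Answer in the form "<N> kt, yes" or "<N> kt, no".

12 kt, no

V₁: ΔP = 54, V ≈ 6 × 54^0.62 ≈ 71.16 kt.
V₂: ΔP = 74, V ≈ 6 × 74^0.62 ≈ 86.51 kt.
ΔV over 30 h = 15.35 kt → 24 h equivalent = 15.35 × 24/30 ≈ 12.28 kt.
12 kt < 30 kt ⇒ not rapid intensification.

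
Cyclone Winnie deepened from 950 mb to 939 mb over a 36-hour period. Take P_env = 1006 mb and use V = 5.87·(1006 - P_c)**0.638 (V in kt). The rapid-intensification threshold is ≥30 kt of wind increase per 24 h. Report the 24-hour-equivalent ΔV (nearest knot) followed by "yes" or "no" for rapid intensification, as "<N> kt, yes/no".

V₁: ΔP = 56, V ≈ 5.87 × 56^0.638 ≈ 76.56 kt.
V₂: ΔP = 67, V ≈ 5.87 × 67^0.638 ≈ 85.84 kt.
ΔV over 36 h = 9.28 kt → 24 h equivalent = 9.28 × 24/36 ≈ 6.19 kt.
6 kt < 30 kt ⇒ not rapid intensification.

6 kt, no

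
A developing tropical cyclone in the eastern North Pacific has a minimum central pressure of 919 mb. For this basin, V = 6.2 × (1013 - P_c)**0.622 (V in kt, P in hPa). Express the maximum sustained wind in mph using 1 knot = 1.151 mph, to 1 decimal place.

ΔP = 1013 − 919 = 94 mb.
V ≈ 6.2 × 94^0.622 = 6.2 × 16.877 ≈ 104.635 kt.
104.635 × 1.151 ≈ 120.43 mph → 120.4 mph.

120.4 mph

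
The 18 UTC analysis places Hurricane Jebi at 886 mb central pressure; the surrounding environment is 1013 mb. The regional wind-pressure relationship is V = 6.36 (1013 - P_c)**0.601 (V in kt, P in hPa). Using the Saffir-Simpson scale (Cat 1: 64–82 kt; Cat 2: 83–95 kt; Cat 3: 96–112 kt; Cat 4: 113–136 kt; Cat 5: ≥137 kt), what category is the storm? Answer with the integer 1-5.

4

ΔP = 1013 − 886 = 127 mb.
V ≈ 6.36 × 127^0.601 = 6.36 × 18.38 ≈ 117 kt.
117 kt falls in the Category 4 band.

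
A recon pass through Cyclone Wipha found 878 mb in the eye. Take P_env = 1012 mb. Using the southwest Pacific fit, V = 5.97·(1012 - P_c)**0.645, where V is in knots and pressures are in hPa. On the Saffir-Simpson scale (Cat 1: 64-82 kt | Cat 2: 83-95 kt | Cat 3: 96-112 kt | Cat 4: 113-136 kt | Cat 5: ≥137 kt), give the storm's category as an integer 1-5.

5

ΔP = 1012 − 878 = 134 mb.
V ≈ 5.97 × 134^0.645 = 5.97 × 23.55 ≈ 141 kt.
141 kt falls in the Category 5 band.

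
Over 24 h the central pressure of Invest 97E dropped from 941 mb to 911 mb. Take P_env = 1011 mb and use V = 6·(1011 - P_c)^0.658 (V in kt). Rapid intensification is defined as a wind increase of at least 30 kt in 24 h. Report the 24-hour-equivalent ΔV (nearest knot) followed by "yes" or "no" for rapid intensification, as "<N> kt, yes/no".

26 kt, no

V₁: ΔP = 70, V ≈ 6 × 70^0.658 ≈ 98.23 kt.
V₂: ΔP = 100, V ≈ 6 × 100^0.658 ≈ 124.21 kt.
ΔV over 24 h = 25.98 kt → 24 h equivalent = 25.98 × 24/24 ≈ 25.98 kt.
26 kt < 30 kt ⇒ not rapid intensification.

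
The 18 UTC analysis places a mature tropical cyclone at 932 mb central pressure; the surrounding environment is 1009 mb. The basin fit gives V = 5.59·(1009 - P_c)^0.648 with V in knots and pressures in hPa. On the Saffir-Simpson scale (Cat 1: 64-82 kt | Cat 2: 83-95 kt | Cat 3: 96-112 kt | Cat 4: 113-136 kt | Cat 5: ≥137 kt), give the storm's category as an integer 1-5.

2

ΔP = 1009 − 932 = 77 mb.
V ≈ 5.59 × 77^0.648 = 5.59 × 16.69 ≈ 93 kt.
93 kt falls in the Category 2 band.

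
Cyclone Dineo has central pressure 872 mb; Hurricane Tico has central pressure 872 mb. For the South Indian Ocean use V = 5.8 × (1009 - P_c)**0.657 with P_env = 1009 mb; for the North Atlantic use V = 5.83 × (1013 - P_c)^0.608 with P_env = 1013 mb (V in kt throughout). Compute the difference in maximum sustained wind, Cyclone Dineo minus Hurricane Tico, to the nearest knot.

29 kt

Cyclone Dineo: ΔP = 137; V ≈ 5.8 × 137^0.657 ≈ 146.98 kt.
Hurricane Tico: ΔP = 141; V ≈ 5.83 × 141^0.608 ≈ 118.14 kt.
Difference ≈ 146.98 − 118.14 = 28.84 → 29 kt.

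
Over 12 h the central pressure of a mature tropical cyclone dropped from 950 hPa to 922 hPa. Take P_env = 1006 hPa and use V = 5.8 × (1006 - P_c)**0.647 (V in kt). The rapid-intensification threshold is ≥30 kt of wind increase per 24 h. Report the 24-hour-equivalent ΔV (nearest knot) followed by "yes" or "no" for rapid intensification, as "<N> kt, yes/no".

V₁: ΔP = 56, V ≈ 5.8 × 56^0.647 ≈ 78.43 kt.
V₂: ΔP = 84, V ≈ 5.8 × 84^0.647 ≈ 101.96 kt.
ΔV over 12 h = 23.53 kt → 24 h equivalent = 23.53 × 24/12 ≈ 47.06 kt.
47 kt ≥ 30 kt ⇒ rapid intensification.

47 kt, yes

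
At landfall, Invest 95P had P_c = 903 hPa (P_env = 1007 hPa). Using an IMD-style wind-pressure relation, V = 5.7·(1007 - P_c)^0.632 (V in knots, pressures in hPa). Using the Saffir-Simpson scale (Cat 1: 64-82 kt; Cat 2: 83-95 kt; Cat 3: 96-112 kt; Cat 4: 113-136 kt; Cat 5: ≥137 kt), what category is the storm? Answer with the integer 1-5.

ΔP = 1007 − 903 = 104 hPa.
V ≈ 5.7 × 104^0.632 = 5.7 × 18.83 ≈ 107 kt.
107 kt falls in the Category 3 band.

3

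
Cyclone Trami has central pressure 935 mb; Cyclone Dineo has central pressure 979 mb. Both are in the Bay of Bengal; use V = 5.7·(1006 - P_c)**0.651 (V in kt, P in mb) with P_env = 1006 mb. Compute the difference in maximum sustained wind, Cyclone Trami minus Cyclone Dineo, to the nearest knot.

43 kt

Cyclone Trami: ΔP = 71; V ≈ 5.7 × 71^0.651 ≈ 91.42 kt.
Cyclone Dineo: ΔP = 27; V ≈ 5.7 × 27^0.651 ≈ 48.72 kt.
Difference ≈ 91.42 − 48.72 = 42.70 → 43 kt.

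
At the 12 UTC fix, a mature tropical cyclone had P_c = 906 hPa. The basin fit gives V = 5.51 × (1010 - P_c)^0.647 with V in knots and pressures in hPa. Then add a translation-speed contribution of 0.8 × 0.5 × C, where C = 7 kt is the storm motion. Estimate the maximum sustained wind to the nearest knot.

114 kt

ΔP = 1010 − 906 = 104 hPa.
104^0.647 ≈ 20.185.
V ≈ 5.51 × 20.185 ≈ 111.2 kt.
Translation term: 0.8 × 0.5 × 7 = 2.8 kt.
Corrected V ≈ 114 kt → 114 kt.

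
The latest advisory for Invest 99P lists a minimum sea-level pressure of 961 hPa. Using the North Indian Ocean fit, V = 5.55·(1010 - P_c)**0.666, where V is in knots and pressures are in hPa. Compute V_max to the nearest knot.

74 kt

ΔP = 1010 − 961 = 49 hPa.
49^0.666 ≈ 13.356.
V ≈ 5.55 × 13.356 ≈ 74.1 kt.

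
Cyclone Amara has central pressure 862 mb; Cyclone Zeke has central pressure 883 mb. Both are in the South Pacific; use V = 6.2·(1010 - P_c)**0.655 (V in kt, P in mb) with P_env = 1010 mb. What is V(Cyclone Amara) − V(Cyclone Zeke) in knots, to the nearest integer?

Cyclone Amara: ΔP = 148; V ≈ 6.2 × 148^0.655 ≈ 163.65 kt.
Cyclone Zeke: ΔP = 127; V ≈ 6.2 × 127^0.655 ≈ 148.04 kt.
Difference ≈ 163.65 − 148.04 = 15.61 → 16 kt.

16 kt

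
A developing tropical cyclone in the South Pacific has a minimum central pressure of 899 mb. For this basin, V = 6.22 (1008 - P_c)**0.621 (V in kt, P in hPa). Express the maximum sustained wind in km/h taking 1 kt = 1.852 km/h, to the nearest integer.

212 km/h

ΔP = 1008 − 899 = 109 mb.
V ≈ 6.22 × 109^0.621 = 6.22 × 18.418 ≈ 114.560 kt.
114.560 × 1.852 ≈ 212.16 km/h → 212 km/h.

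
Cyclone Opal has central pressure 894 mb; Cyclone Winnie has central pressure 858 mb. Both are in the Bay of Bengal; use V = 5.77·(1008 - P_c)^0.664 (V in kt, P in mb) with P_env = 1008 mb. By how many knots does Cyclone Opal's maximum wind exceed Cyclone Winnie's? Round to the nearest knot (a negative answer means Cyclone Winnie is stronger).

-27 kt

Cyclone Opal: ΔP = 114; V ≈ 5.77 × 114^0.664 ≈ 133.96 kt.
Cyclone Winnie: ΔP = 150; V ≈ 5.77 × 150^0.664 ≈ 160.73 kt.
Difference ≈ 133.96 − 160.73 = -26.77 → -27 kt.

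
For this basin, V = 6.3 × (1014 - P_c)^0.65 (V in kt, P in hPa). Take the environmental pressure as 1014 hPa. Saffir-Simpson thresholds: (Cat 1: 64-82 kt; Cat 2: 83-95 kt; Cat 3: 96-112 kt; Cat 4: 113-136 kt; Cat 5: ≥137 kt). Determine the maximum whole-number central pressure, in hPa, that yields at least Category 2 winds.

961 hPa

Category 2 begins at V = 83 kt.
Required ΔP = (83/6.3)^(1/0.65) = 13.175^1.538 ≈ 52.80 hPa.
P_c ≤ 1014 − 52.80 = 961.20, so the highest integer P_c is 961 hPa.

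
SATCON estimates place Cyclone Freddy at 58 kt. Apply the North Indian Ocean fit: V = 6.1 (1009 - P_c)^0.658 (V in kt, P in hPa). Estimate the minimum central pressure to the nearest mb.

978 mb

ΔP = (V / 6.1)^(1/0.658) = (58/6.1)^1.520.
58/6.1 = 9.508; 9.508^1.520 ≈ 30.65 mb.
P_c = 1009 − 30.65 = 978.35 ≈ 978 mb.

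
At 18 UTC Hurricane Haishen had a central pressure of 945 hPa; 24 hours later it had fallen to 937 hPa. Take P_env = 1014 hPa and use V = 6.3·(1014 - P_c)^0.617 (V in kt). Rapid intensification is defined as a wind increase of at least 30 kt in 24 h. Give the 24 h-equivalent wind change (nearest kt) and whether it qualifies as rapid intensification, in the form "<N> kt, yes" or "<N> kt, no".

V₁: ΔP = 69, V ≈ 6.3 × 69^0.617 ≈ 85.88 kt.
V₂: ΔP = 77, V ≈ 6.3 × 77^0.617 ≈ 91.90 kt.
ΔV over 24 h = 6.02 kt → 24 h equivalent = 6.02 × 24/24 ≈ 6.02 kt.
6 kt < 30 kt ⇒ not rapid intensification.

6 kt, no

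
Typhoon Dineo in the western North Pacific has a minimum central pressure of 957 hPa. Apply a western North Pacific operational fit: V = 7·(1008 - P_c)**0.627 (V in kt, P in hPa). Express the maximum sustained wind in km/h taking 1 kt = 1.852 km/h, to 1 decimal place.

ΔP = 1008 − 957 = 51 hPa.
V ≈ 7 × 51^0.627 = 7 × 11.766 ≈ 82.365 kt.
82.365 × 1.852 ≈ 152.54 km/h → 152.5 km/h.

152.5 km/h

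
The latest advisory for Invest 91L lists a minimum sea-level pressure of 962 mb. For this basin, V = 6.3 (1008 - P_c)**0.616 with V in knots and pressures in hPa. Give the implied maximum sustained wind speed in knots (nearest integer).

67 kt

ΔP = 1008 − 962 = 46 mb.
46^0.616 ≈ 10.574.
V ≈ 6.3 × 10.574 ≈ 66.6 kt.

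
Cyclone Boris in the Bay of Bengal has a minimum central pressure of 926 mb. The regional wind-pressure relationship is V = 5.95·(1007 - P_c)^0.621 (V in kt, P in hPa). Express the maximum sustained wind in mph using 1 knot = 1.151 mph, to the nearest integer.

ΔP = 1007 − 926 = 81 mb.
V ≈ 5.95 × 81^0.621 = 5.95 × 15.317 ≈ 91.135 kt.
91.135 × 1.151 ≈ 104.90 mph → 105 mph.

105 mph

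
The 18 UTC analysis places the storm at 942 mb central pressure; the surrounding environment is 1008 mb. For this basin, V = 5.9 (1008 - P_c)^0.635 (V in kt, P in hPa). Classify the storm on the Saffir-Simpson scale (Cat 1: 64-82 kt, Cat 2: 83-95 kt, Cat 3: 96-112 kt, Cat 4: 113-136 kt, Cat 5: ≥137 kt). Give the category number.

ΔP = 1008 − 942 = 66 mb.
V ≈ 5.9 × 66^0.635 = 5.9 × 14.30 ≈ 84 kt.
84 kt falls in the Category 2 band.

2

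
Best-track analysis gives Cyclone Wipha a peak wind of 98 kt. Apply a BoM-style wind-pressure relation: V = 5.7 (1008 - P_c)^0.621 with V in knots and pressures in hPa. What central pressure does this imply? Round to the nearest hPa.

910 hPa

ΔP = (V / 5.7)^(1/0.621) = (98/5.7)^1.610.
98/5.7 = 17.193; 17.193^1.610 ≈ 97.56 hPa.
P_c = 1008 − 97.56 = 910.44 ≈ 910 hPa.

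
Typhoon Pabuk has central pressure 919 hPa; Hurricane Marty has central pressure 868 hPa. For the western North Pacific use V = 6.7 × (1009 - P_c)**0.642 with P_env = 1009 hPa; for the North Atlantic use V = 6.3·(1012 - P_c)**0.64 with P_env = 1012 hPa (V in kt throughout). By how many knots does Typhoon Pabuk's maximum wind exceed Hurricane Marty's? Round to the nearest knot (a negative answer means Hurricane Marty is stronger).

-31 kt

Typhoon Pabuk: ΔP = 90; V ≈ 6.7 × 90^0.642 ≈ 120.42 kt.
Hurricane Marty: ΔP = 144; V ≈ 6.3 × 144^0.64 ≈ 151.60 kt.
Difference ≈ 120.42 − 151.60 = -31.18 → -31 kt.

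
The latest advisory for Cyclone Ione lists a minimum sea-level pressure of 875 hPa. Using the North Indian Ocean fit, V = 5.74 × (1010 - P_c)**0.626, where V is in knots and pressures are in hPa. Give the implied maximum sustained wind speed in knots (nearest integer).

ΔP = 1010 − 875 = 135 hPa.
135^0.626 ≈ 21.557.
V ≈ 5.74 × 21.557 ≈ 123.7 kt.

124 kt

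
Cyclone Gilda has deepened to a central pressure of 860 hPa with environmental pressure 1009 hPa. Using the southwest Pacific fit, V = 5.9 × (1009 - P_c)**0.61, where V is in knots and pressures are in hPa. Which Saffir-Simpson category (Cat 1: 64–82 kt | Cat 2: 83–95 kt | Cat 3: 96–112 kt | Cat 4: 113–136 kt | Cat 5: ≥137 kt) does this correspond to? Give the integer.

ΔP = 1009 − 860 = 149 hPa.
V ≈ 5.9 × 149^0.61 = 5.9 × 21.17 ≈ 125 kt.
125 kt falls in the Category 4 band.

4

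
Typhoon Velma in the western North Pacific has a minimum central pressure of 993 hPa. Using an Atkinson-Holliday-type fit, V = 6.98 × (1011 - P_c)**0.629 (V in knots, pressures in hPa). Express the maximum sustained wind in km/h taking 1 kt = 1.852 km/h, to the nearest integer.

ΔP = 1011 − 993 = 18 hPa.
V ≈ 6.98 × 18^0.629 = 6.98 × 6.160 ≈ 42.995 kt.
42.995 × 1.852 ≈ 79.63 km/h → 80 km/h.

80 km/h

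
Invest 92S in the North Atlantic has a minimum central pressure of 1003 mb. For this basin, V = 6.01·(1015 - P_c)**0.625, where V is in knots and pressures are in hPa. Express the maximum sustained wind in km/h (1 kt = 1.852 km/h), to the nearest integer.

ΔP = 1015 − 1003 = 12 mb.
V ≈ 6.01 × 12^0.625 = 6.01 × 4.726 ≈ 28.403 kt.
28.403 × 1.852 ≈ 52.60 km/h → 53 km/h.

53 km/h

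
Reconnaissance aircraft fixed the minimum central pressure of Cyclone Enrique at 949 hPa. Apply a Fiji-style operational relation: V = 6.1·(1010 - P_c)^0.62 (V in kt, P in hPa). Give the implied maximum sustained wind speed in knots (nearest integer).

ΔP = 1010 − 949 = 61 hPa.
61^0.62 ≈ 12.791.
V ≈ 6.1 × 12.791 ≈ 78.0 kt.

78 kt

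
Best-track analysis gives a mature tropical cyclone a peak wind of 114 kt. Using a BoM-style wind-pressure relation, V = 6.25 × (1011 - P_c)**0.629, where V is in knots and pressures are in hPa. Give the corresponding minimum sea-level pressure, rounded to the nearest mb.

910 mb

ΔP = (V / 6.25)^(1/0.629) = (114/6.25)^1.590.
114/6.25 = 18.240; 18.240^1.590 ≈ 101.11 mb.
P_c = 1011 − 101.11 = 909.89 ≈ 910 mb.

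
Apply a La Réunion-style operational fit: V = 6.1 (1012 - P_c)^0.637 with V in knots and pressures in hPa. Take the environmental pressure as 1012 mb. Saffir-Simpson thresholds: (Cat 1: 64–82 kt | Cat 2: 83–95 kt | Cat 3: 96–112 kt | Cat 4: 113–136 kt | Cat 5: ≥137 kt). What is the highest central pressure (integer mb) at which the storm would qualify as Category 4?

914 mb

Category 4 begins at V = 113 kt.
Required ΔP = (113/6.1)^(1/0.637) = 18.525^1.570 ≈ 97.77 mb.
P_c ≤ 1012 − 97.77 = 914.23, so the highest integer P_c is 914 mb.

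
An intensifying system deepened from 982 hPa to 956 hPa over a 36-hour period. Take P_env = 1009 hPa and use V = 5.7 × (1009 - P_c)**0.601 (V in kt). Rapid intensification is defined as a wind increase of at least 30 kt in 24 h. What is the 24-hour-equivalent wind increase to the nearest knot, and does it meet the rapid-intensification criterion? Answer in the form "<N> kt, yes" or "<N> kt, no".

14 kt, no

V₁: ΔP = 27, V ≈ 5.7 × 27^0.601 ≈ 41.32 kt.
V₂: ΔP = 53, V ≈ 5.7 × 53^0.601 ≈ 61.97 kt.
ΔV over 36 h = 20.65 kt → 24 h equivalent = 20.65 × 24/36 ≈ 13.77 kt.
14 kt < 30 kt ⇒ not rapid intensification.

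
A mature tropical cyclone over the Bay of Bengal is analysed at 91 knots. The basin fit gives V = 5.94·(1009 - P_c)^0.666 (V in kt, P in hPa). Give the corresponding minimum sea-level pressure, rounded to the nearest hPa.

ΔP = (V / 5.94)^(1/0.666) = (91/5.94)^1.502.
91/5.94 = 15.320; 15.320^1.502 ≈ 60.21 hPa.
P_c = 1009 − 60.21 = 948.79 ≈ 949 hPa.

949 hPa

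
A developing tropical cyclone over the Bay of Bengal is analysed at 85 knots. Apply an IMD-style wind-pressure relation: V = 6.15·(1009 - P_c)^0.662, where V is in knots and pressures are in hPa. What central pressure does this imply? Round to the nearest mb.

ΔP = (V / 6.15)^(1/0.662) = (85/6.15)^1.511.
85/6.15 = 13.821; 13.821^1.511 ≈ 52.83 mb.
P_c = 1009 − 52.83 = 956.17 ≈ 956 mb.

956 mb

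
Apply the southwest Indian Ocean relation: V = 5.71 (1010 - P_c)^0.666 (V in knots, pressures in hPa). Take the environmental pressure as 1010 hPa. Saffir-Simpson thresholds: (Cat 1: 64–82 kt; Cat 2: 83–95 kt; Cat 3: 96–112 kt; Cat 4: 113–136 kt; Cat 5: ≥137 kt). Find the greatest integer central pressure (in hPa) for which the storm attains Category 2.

Category 2 begins at V = 83 kt.
Required ΔP = (83/5.71)^(1/0.666) = 14.536^1.502 ≈ 55.64 hPa.
P_c ≤ 1010 − 55.64 = 954.36, so the highest integer P_c is 954 hPa.

954 hPa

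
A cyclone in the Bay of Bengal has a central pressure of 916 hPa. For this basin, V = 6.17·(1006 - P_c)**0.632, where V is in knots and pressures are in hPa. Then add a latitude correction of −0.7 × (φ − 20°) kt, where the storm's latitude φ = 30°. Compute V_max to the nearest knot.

99 kt

ΔP = 1006 − 916 = 90 hPa.
90^0.632 ≈ 17.182.
V ≈ 6.17 × 17.182 ≈ 106.0 kt.
Latitude correction: −0.7 × (30 − 20) = -7 kt.
Corrected V ≈ 99 kt → 99 kt.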